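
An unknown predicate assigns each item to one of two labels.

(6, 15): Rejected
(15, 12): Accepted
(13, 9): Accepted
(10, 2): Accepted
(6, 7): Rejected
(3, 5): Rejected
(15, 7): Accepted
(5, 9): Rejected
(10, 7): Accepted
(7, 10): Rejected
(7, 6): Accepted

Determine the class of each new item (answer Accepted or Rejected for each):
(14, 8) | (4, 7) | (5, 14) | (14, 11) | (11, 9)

Accepted, Rejected, Rejected, Accepted, Accepted

The pattern is that an item is 'Accepted' exactly when: first > second.
Accepted: (14, 8), since 14 > 8.
Rejected: (4, 7), since 4 < 7.
Rejected: (5, 14), since 5 < 14.
Accepted: (14, 11), since 14 > 11.
Accepted: (11, 9), since 11 > 9.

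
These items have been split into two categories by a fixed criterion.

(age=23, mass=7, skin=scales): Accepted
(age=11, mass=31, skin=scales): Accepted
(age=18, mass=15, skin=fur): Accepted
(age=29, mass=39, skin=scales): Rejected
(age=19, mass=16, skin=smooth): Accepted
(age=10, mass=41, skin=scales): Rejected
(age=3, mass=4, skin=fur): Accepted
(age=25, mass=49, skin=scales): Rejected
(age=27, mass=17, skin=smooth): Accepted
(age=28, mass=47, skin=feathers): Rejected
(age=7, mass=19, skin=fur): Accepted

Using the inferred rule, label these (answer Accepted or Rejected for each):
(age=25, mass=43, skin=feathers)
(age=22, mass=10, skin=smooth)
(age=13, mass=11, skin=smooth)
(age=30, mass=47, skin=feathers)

Rejected, Accepted, Accepted, Rejected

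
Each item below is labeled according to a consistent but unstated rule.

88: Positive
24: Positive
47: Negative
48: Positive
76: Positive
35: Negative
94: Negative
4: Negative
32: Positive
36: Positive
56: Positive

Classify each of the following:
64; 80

Positive, Positive

The classifier is using: multiple of 4 AND at least 24.
64: 64 = 4·16, 64 ≥ 24, qualifies → Positive.
80: 80 = 4·20, 80 ≥ 24, qualifies → Positive.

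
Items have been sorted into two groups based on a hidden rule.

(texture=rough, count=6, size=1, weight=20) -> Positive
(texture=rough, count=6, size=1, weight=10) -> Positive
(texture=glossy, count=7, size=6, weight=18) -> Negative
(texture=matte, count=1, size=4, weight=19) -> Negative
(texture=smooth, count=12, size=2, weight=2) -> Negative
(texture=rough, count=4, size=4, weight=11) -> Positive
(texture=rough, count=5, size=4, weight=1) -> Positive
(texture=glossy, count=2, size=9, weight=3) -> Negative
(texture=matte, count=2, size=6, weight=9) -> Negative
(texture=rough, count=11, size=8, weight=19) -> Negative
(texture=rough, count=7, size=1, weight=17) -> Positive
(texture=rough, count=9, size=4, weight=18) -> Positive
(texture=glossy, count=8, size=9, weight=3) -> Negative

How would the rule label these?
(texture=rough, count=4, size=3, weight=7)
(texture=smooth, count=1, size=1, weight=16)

Every 'Positive' example satisfies: texture is rough AND size ≤ 4. None of the 'Negative' examples do.

Positive, Negative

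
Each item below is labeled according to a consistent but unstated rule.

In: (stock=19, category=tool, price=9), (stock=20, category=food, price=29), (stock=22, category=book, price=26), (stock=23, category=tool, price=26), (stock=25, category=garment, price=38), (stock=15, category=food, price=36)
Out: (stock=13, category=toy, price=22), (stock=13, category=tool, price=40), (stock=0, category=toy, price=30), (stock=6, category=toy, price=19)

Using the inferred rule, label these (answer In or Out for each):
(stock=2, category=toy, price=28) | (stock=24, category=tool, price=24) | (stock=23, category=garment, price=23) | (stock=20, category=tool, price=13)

Out, In, In, In

'In' ⟺ stock ≥ 15.
(stock=2, category=toy, price=28): Out (stock = 2).
(stock=24, category=tool, price=24): In (stock = 24).
(stock=23, category=garment, price=23): In (stock = 23).
(stock=20, category=tool, price=13): In (stock = 20).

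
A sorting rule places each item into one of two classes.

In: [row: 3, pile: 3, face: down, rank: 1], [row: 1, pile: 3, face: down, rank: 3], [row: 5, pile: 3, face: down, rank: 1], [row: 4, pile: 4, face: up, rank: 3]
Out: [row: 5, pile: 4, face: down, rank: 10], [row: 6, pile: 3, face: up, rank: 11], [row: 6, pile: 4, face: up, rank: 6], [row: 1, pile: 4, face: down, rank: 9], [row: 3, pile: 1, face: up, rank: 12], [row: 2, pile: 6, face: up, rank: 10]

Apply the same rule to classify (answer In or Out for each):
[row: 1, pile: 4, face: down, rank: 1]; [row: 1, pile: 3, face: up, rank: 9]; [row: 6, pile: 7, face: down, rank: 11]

In, Out, Out

Every 'In' example satisfies: rank ≤ 3. None of the 'Out' examples do.
In: [row: 1, pile: 4, face: down, rank: 1], since rank = 1.
Out: [row: 1, pile: 3, face: up, rank: 9], since rank = 9.
Out: [row: 6, pile: 7, face: down, rank: 11], since rank = 11.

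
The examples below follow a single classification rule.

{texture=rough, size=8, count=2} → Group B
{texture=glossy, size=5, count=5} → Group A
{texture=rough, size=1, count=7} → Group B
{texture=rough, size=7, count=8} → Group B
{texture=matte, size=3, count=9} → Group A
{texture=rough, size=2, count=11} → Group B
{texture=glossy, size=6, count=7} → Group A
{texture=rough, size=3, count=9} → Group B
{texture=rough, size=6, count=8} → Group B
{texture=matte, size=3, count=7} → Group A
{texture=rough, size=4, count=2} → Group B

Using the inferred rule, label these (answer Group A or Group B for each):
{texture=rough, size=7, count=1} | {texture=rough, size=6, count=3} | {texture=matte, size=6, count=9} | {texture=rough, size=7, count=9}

Group B, Group B, Group A, Group B

Checking candidate rules against both groups, what survives is: texture is not rough.
Group B: {texture=rough, size=7, count=1}, since texture is rough.
Group B: {texture=rough, size=6, count=3}, since texture is rough.
Group A: {texture=matte, size=6, count=9}, since texture is matte.
Group B: {texture=rough, size=7, count=9}, since texture is rough.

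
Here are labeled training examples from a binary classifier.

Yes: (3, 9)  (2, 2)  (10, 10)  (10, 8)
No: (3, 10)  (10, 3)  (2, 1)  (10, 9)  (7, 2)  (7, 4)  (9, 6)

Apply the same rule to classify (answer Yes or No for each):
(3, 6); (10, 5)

'Yes' ⟺ sum is even.
(3, 6) → 3+6 = 9 → No.
(10, 5) → 10+5 = 15 → No.

No, No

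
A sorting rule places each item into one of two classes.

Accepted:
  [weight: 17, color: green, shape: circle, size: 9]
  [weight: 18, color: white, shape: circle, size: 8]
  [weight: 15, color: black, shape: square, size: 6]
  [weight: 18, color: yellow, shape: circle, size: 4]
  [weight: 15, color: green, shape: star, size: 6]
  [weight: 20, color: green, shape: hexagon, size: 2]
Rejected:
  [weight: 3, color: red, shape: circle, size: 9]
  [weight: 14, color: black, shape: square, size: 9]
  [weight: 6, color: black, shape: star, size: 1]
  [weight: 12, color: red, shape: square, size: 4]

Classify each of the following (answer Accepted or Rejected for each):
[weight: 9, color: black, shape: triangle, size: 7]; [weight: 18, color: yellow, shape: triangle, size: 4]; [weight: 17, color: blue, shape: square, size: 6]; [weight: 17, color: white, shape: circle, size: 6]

The rule appears to be: weight ≥ 15.
[weight: 9, color: black, shape: triangle, size: 7] — weight = 9, hence Rejected. [weight: 18, color: yellow, shape: triangle, size: 4] — weight = 18, hence Accepted. [weight: 17, color: blue, shape: square, size: 6] — weight = 17, hence Accepted. [weight: 17, color: white, shape: circle, size: 6] — weight = 17, hence Accepted.

Rejected, Accepted, Accepted, Accepted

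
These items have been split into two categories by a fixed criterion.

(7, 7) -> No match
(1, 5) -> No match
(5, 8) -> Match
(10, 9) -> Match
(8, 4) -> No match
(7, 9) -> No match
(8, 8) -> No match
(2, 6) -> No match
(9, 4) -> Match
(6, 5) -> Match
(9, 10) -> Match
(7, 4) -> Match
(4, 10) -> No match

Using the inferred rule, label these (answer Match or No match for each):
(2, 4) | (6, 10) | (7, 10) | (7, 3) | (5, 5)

No match, No match, Match, No match, No match

Checking candidate rules against both groups, what survives is: sum is odd.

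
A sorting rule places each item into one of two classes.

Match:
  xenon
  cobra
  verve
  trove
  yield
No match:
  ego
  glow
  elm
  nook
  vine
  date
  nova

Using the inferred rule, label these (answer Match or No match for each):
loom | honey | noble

No match, Match, Match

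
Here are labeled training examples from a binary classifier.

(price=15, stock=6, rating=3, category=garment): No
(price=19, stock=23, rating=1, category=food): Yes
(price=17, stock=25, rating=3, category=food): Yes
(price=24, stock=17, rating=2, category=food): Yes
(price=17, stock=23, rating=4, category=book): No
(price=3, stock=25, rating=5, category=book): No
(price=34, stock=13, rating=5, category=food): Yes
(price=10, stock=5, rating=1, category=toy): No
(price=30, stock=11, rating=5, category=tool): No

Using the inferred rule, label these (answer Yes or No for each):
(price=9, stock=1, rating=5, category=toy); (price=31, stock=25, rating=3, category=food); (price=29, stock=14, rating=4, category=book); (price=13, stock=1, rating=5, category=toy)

One predicate separates the groups cleanly: category is food.
(price=9, stock=1, rating=5, category=toy): No (category is toy). (price=31, stock=25, rating=3, category=food): Yes (category is food). (price=29, stock=14, rating=4, category=book): No (category is book). (price=13, stock=1, rating=5, category=toy): No (category is toy).

No, Yes, No, No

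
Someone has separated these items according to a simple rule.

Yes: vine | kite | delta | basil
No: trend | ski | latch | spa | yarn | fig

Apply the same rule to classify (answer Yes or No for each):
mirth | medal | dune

No, Yes, Yes

The classifier is using: has ≥ 2 vowels.
mirth: 1 vowel, fails the rule → No.
medal: 2 vowels, satisfies this → Yes.
dune: 2 vowels, satisfies this → Yes.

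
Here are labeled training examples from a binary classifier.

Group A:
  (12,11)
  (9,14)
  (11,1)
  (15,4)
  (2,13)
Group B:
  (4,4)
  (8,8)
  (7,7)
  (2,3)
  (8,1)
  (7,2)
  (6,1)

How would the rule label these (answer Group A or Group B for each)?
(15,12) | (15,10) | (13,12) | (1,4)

Group A, Group A, Group A, Group B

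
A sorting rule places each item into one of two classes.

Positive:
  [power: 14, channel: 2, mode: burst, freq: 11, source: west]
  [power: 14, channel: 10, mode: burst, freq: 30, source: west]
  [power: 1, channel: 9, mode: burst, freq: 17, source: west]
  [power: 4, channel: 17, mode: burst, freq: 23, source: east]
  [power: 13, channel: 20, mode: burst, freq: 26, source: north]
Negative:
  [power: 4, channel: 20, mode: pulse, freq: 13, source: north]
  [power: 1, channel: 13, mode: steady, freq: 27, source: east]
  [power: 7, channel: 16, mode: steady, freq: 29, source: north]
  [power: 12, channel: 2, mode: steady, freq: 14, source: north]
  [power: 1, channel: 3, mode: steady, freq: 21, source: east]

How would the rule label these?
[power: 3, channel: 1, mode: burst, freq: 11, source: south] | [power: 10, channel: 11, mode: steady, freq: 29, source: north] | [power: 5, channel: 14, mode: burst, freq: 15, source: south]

Positive, Negative, Positive

The pattern is that an item is 'Positive' exactly when: mode is burst.
[power: 3, channel: 1, mode: burst, freq: 11, source: south]: mode is burst — passes, so Positive.
[power: 10, channel: 11, mode: steady, freq: 29, source: north]: mode is steady — does not pass, so Negative.
[power: 5, channel: 14, mode: burst, freq: 15, source: south]: mode is burst — passes, so Positive.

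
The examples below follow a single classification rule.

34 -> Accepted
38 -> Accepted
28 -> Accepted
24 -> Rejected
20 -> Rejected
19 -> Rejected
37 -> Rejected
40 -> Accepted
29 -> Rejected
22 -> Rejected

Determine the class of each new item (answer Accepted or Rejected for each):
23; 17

The common property of the 'Accepted' items is: even AND at least 28. No 'Rejected' item has it.
23: 23 is odd, 23 < 28, fails this test → Rejected.
17: 17 is odd, 17 < 28, fails this test → Rejected.

Rejected, Rejected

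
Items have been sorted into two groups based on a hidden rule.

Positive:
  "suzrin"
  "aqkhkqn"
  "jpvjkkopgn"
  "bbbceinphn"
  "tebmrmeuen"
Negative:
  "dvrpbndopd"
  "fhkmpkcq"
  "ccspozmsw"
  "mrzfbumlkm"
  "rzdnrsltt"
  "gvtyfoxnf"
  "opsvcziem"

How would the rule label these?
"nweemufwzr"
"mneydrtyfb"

Negative, Negative

The pattern is that an item is 'Positive' exactly when: ends with 'n'.
"nweemufwzr": Negative (ends with 'r').
"mneydrtyfb": Negative (ends with 'b').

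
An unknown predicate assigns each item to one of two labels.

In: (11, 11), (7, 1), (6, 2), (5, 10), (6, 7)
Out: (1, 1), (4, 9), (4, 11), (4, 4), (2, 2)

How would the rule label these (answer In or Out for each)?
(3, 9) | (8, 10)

Out, In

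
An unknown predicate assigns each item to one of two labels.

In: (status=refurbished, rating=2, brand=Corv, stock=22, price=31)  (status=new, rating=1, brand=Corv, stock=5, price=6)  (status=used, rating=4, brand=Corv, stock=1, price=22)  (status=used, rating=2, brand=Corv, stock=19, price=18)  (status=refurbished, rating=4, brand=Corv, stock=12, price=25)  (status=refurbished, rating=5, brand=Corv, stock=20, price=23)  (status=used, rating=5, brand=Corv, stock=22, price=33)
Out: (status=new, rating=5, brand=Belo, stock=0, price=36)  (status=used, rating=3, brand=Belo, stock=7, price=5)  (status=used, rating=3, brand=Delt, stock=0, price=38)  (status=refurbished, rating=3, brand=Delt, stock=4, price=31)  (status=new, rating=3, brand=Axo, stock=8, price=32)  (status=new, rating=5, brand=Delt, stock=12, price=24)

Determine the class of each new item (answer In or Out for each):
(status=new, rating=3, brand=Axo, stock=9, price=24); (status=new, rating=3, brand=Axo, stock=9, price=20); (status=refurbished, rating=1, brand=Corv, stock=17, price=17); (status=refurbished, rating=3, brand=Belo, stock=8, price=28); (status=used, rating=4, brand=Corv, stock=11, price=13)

Every 'In' example satisfies: brand is Corv. None of the 'Out' examples do.

Out, Out, In, Out, In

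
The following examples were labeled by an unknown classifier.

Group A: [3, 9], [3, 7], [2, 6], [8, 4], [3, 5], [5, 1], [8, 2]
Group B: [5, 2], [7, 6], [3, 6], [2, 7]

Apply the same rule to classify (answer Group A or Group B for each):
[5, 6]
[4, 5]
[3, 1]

Group B, Group B, Group A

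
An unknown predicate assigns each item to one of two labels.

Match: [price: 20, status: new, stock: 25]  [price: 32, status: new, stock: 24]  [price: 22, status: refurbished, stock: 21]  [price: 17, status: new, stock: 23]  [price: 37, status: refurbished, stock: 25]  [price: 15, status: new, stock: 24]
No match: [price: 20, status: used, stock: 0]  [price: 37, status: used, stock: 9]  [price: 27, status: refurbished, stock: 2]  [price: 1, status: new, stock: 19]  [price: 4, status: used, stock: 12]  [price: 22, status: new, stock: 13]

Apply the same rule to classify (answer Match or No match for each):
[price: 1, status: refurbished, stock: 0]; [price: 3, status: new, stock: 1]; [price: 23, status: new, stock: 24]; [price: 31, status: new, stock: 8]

No match, No match, Match, No match

The distinguishing property — stock ≥ 21 — holds for all the 'Match' cases and none of the 'No match' cases.
[price: 1, status: refurbished, stock: 0]: stock = 0 — doesn't qualify, so No match. [price: 3, status: new, stock: 1]: stock = 1 — doesn't qualify, so No match. [price: 23, status: new, stock: 24]: stock = 24 — meets the rule, so Match. [price: 31, status: new, stock: 8]: stock = 8 — doesn't qualify, so No match.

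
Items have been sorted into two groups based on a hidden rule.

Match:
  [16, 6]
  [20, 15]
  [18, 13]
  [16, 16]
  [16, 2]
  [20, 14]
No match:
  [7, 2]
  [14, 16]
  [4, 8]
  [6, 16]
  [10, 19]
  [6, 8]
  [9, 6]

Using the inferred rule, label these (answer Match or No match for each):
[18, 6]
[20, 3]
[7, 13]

Match, Match, No match

One predicate separates the groups cleanly: first ≥ 15.
Match: [18, 6], since first 18.
Match: [20, 3], since first 20.
No match: [7, 13], since first 7.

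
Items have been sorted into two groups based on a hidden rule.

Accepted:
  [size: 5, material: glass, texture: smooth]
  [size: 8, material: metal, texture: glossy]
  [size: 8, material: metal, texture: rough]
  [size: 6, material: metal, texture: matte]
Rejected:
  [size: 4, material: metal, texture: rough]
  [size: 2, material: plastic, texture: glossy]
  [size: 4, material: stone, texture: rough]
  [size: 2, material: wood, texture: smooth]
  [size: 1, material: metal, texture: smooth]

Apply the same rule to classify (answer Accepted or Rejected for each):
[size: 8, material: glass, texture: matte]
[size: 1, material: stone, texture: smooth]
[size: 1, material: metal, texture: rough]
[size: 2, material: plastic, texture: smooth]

Accepted, Rejected, Rejected, Rejected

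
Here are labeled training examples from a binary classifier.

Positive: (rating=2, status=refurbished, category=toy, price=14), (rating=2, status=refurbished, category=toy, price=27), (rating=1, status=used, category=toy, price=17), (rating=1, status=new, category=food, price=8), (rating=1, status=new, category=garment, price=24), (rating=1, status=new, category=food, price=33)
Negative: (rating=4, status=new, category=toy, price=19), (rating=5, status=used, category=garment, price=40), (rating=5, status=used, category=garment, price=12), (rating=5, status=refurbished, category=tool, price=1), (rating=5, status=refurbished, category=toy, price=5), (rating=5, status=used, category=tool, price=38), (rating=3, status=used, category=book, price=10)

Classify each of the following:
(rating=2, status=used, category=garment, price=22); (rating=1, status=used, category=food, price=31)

Positive, Positive

A rule that fits every label: rating ≤ 2 — true of each 'Positive' example, false of each 'Negative' one.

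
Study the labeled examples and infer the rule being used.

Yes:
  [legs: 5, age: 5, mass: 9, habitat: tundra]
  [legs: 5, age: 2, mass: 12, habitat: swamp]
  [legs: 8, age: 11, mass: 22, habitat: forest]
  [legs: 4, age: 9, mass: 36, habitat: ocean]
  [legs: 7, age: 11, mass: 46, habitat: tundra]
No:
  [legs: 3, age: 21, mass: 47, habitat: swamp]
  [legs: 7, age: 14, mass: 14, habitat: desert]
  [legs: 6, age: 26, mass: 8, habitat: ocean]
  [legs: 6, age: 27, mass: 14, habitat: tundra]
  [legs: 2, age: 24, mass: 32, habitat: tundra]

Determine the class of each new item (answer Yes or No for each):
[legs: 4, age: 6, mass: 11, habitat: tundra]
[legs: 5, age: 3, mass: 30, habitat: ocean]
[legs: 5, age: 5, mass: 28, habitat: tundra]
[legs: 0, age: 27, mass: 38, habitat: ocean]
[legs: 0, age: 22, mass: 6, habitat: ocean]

'Yes' ⟺ age ≤ 11.
[legs: 4, age: 6, mass: 11, habitat: tundra] — age = 6, hence Yes. [legs: 5, age: 3, mass: 30, habitat: ocean] — age = 3, hence Yes. [legs: 5, age: 5, mass: 28, habitat: tundra] — age = 5, hence Yes. [legs: 0, age: 27, mass: 38, habitat: ocean] — age = 27, hence No. [legs: 0, age: 22, mass: 6, habitat: ocean] — age = 22, hence No.

Yes, Yes, Yes, No, No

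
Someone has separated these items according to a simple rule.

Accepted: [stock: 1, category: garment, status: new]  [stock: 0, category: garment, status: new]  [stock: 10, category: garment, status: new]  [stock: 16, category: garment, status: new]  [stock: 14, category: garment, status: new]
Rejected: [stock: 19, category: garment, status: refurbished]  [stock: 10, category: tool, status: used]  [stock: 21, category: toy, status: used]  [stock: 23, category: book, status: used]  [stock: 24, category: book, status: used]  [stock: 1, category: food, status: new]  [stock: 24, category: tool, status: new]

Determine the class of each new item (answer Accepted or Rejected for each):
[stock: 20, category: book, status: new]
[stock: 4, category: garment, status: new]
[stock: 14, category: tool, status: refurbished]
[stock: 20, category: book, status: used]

Rule: status is new AND category is garment. This holds for each 'Accepted' example and fails for each 'Rejected' one.
[stock: 20, category: book, status: new] — status is new, category is book, hence Rejected. [stock: 4, category: garment, status: new] — status is new, category is garment, hence Accepted. [stock: 14, category: tool, status: refurbished] — status is refurbished, category is tool, hence Rejected. [stock: 20, category: book, status: used] — status is used, category is book, hence Rejected.

Rejected, Accepted, Rejected, Rejected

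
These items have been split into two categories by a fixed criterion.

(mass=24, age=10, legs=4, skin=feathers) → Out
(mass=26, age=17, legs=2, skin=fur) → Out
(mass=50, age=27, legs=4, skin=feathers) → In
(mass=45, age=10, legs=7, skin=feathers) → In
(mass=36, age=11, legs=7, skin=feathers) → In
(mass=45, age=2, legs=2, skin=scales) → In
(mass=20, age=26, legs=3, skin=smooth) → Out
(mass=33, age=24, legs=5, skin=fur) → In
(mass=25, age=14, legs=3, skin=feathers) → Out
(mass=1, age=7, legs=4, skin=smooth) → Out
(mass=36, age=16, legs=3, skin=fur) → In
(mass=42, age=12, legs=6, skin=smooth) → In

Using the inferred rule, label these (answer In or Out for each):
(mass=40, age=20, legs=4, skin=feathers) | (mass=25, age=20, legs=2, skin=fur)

In, Out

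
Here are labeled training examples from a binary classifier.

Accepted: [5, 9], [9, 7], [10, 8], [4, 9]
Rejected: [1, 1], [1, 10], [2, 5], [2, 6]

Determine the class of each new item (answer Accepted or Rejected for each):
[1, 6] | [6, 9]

Rejected, Accepted

Every 'Accepted' example satisfies: sum ≥ 13. None of the 'Rejected' examples do.
[1, 6] — 1+6 = 7, hence Rejected.
[6, 9] — 6+9 = 15, hence Accepted.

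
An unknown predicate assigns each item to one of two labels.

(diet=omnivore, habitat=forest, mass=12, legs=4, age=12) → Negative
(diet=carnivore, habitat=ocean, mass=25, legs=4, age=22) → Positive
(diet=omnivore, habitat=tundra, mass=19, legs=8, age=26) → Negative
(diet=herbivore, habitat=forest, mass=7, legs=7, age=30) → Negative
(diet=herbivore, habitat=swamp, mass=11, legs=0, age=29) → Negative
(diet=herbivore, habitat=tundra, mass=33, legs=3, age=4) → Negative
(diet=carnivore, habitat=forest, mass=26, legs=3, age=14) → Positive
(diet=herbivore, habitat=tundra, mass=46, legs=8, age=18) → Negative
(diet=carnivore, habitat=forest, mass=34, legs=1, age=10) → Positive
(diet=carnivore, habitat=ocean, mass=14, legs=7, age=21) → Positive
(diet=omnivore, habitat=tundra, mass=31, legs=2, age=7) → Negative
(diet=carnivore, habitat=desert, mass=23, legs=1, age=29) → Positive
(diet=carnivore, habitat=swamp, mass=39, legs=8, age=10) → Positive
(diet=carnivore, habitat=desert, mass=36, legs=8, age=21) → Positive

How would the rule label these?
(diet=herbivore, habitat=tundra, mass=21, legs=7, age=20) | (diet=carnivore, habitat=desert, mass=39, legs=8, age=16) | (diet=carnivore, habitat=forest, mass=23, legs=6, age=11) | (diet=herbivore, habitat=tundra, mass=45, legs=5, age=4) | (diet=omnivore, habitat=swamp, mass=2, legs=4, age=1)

Negative, Positive, Positive, Negative, Negative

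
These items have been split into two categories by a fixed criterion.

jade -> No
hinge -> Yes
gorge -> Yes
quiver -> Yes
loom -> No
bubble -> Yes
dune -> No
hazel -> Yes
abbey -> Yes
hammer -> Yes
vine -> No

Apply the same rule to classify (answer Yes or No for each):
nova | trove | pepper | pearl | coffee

All 'Yes' examples share one property — length ≥ 5 — and every 'No' example lacks it.

No, Yes, Yes, Yes, Yes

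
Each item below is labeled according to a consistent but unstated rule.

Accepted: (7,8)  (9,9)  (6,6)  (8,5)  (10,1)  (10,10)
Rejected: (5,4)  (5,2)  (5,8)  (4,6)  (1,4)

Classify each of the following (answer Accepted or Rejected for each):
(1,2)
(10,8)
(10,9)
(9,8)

Rejected, Accepted, Accepted, Accepted

One predicate separates the groups cleanly: first ≥ 6.
(1,2): Rejected (first 1). (10,8): Accepted (first 10). (10,9): Accepted (first 10). (9,8): Accepted (first 9).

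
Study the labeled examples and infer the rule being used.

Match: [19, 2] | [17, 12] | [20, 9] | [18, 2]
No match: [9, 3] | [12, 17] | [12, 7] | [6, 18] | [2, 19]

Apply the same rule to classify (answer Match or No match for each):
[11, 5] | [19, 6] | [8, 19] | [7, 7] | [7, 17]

No match, Match, No match, No match, No match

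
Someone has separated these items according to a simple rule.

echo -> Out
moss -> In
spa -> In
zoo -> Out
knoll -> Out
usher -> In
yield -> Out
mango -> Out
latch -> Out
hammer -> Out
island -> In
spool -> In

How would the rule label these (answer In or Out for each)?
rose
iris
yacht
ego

In, In, Out, Out

The simplest hypothesis consistent with all the labels is: contains 's'.
rose: has 's', matches → In.
iris: has 's', matches → In.
yacht: no 's', doesn't match → Out.
ego: no 's', doesn't match → Out.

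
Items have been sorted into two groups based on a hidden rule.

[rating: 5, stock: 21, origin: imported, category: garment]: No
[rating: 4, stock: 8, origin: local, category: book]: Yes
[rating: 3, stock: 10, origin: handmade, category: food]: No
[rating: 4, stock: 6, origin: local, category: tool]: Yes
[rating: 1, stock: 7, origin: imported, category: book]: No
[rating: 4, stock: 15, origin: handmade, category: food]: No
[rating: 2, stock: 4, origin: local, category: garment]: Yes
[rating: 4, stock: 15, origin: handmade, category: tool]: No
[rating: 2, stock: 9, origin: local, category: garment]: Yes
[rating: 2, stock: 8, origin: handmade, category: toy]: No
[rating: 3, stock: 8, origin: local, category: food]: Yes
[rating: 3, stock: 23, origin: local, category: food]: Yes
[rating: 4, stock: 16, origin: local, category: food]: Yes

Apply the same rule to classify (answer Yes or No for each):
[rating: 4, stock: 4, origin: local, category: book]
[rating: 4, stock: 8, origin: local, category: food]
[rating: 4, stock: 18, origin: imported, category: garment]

Yes, Yes, No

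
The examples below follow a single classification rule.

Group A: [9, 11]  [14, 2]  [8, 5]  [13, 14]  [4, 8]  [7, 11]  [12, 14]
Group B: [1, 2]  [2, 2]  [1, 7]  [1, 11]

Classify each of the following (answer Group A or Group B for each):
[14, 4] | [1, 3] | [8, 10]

The distinguishing property — first ≥ 4 — holds for all the 'Group A' cases and none of the 'Group B' cases.
[14, 4]: first 14, qualifies → Group A.
[1, 3]: first 1, does not fit → Group B.
[8, 10]: first 8, qualifies → Group A.

Group A, Group B, Group A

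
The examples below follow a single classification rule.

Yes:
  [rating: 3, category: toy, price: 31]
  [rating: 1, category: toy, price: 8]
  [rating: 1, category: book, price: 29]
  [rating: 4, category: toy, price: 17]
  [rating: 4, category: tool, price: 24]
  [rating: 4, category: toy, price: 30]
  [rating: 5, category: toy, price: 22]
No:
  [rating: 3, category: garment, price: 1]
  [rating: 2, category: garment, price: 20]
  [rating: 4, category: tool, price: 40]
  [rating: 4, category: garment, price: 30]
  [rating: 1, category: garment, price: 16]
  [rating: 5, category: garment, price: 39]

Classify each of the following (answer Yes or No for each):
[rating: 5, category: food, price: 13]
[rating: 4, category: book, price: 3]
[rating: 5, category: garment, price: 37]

The simplest hypothesis consistent with all the labels is: category is not garment AND price ≤ 31.
[rating: 5, category: food, price: 13] — category is food, price = 13, hence Yes.
[rating: 4, category: book, price: 3] — category is book, price = 3, hence Yes.
[rating: 5, category: garment, price: 37] — category is garment, price = 37, hence No.

Yes, Yes, No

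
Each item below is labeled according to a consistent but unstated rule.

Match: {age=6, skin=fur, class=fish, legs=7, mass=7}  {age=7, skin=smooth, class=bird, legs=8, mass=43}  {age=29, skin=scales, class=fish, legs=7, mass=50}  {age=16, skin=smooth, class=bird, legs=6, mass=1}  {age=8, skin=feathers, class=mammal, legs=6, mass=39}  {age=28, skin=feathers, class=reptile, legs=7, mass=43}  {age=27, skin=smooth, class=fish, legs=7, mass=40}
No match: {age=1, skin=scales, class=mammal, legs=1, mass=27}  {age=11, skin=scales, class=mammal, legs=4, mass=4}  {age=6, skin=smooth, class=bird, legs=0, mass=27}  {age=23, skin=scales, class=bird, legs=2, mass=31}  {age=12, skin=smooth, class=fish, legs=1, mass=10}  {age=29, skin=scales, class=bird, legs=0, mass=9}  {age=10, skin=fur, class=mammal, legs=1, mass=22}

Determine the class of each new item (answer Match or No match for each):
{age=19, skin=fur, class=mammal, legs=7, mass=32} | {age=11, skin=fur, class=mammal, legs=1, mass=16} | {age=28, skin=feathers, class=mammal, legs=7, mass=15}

Rule: legs ≥ 6. This holds for each 'Match' example and fails for each 'No match' one.
Match: {age=19, skin=fur, class=mammal, legs=7, mass=32}, since legs = 7.
No match: {age=11, skin=fur, class=mammal, legs=1, mass=16}, since legs = 1.
Match: {age=28, skin=feathers, class=mammal, legs=7, mass=15}, since legs = 7.

Match, No match, Match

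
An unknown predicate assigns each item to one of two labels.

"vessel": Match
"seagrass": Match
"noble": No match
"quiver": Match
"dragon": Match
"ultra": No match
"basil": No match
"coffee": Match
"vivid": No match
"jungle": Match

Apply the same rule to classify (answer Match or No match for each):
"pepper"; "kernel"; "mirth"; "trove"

The distinguishing property — even length — holds for all the 'Match' cases and none of the 'No match' cases.
"pepper": Match (length 6). "kernel": Match (length 6). "mirth": No match (length 5). "trove": No match (length 5).

Match, Match, No match, No match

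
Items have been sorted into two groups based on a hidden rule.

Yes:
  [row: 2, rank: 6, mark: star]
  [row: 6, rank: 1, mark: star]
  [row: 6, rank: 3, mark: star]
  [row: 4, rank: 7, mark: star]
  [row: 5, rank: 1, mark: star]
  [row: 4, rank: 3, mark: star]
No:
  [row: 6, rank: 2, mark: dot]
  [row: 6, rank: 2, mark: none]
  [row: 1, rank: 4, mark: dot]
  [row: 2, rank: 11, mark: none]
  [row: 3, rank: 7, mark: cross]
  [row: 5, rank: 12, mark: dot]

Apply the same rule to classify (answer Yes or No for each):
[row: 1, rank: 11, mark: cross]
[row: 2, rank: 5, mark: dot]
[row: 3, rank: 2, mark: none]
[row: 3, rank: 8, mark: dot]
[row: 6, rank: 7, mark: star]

No, No, No, No, Yes

The pattern is that an item is 'Yes' exactly when: mark is star.
No: [row: 1, rank: 11, mark: cross], since mark is cross. No: [row: 2, rank: 5, mark: dot], since mark is dot. No: [row: 3, rank: 2, mark: none], since mark is none. No: [row: 3, rank: 8, mark: dot], since mark is dot. Yes: [row: 6, rank: 7, mark: star], since mark is star.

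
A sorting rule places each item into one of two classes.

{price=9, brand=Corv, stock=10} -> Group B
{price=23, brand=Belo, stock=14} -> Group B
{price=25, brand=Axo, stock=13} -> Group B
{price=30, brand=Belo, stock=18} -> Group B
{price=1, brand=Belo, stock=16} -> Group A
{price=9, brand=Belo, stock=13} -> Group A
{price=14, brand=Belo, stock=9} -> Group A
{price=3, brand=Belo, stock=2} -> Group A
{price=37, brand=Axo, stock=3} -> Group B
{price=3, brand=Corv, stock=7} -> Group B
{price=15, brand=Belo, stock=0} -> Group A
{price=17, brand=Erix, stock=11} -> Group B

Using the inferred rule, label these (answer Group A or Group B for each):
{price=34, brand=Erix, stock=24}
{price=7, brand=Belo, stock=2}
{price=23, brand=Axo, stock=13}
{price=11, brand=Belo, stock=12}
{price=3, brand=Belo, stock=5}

Group B, Group A, Group B, Group A, Group A

'Group A' ⟺ brand is Belo AND price ≤ 15.
{price=34, brand=Erix, stock=24} — brand is Erix, price = 34, hence Group B. {price=7, brand=Belo, stock=2} — brand is Belo, price = 7, hence Group A. {price=23, brand=Axo, stock=13} — brand is Axo, price = 23, hence Group B. {price=11, brand=Belo, stock=12} — brand is Belo, price = 11, hence Group A. {price=3, brand=Belo, stock=5} — brand is Belo, price = 3, hence Group A.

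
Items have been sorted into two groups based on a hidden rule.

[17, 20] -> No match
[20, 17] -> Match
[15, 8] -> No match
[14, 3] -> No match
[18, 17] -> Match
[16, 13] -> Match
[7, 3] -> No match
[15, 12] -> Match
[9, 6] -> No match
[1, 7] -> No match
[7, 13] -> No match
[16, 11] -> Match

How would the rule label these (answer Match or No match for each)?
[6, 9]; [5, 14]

No match, No match

'Match' ⟺ first > second AND sum ≥ 27.
No match: [6, 9], since 6 < 9, 6+9 = 15.
No match: [5, 14], since 5 < 14, 5+14 = 19.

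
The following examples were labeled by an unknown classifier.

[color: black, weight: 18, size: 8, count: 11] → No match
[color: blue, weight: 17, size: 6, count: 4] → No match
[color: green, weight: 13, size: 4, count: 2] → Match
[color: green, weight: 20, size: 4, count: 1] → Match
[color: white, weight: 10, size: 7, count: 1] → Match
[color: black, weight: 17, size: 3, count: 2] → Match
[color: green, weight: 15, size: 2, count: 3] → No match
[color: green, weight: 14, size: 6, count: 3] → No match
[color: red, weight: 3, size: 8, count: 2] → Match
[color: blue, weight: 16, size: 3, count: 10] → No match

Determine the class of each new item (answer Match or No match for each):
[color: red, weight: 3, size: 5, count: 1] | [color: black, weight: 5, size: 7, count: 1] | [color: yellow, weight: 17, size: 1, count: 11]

Match, Match, No match

Every 'Match' example satisfies: count ≤ 2. None of the 'No match' examples do.
[color: red, weight: 3, size: 5, count: 1] — count = 1, hence Match. [color: black, weight: 5, size: 7, count: 1] — count = 1, hence Match. [color: yellow, weight: 17, size: 1, count: 11] — count = 11, hence No match.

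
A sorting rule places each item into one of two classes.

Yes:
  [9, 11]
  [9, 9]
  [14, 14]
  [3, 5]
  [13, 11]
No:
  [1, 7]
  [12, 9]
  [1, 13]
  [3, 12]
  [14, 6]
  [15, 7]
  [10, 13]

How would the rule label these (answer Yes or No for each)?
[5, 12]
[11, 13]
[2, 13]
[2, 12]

No, Yes, No, No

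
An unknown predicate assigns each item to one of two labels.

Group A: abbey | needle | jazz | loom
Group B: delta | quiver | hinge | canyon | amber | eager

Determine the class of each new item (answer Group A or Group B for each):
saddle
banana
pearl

Group A, Group B, Group B

'Group A' ⟺ has a double letter.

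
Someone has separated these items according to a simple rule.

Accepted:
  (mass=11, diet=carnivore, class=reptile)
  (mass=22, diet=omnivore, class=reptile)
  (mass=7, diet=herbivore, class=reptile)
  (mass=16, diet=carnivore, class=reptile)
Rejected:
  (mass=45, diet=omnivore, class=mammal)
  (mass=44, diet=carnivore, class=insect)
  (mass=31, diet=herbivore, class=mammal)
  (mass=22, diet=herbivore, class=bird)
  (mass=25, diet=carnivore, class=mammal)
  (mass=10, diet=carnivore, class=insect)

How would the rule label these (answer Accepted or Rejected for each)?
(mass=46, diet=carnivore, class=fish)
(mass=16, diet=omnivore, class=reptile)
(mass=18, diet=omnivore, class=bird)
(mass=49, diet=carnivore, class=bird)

Comparing the two groups points to one rule — class is reptile.

Rejected, Accepted, Rejected, Rejected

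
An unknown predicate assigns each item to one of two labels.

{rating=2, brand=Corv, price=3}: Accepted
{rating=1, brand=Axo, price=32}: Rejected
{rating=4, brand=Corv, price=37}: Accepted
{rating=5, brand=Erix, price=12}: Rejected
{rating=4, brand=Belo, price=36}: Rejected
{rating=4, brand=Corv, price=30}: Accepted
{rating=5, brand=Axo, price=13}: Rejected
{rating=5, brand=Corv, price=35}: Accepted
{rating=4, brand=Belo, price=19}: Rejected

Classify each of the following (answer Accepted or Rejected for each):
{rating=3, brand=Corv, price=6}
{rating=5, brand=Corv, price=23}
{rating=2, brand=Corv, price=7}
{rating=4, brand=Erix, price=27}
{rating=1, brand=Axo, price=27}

Looking at the examples, the only property every 'Accepted' case has and every 'Rejected' case lacks is: brand is Corv.

Accepted, Accepted, Accepted, Rejected, Rejected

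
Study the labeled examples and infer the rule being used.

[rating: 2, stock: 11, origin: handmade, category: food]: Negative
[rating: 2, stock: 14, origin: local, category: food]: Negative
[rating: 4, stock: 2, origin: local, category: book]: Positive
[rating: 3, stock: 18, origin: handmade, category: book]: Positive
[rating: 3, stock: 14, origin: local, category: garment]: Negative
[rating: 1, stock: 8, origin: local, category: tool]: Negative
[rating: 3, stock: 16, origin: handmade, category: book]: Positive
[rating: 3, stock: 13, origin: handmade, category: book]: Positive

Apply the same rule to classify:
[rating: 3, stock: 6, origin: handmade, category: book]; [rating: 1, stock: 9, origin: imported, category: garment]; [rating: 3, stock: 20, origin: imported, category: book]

A rule that fits every label: category is book — true of each 'Positive' example, false of each 'Negative' one.
Positive: [rating: 3, stock: 6, origin: handmade, category: book], since category is book.
Negative: [rating: 1, stock: 9, origin: imported, category: garment], since category is garment.
Positive: [rating: 3, stock: 20, origin: imported, category: book], since category is book.

Positive, Negative, Positive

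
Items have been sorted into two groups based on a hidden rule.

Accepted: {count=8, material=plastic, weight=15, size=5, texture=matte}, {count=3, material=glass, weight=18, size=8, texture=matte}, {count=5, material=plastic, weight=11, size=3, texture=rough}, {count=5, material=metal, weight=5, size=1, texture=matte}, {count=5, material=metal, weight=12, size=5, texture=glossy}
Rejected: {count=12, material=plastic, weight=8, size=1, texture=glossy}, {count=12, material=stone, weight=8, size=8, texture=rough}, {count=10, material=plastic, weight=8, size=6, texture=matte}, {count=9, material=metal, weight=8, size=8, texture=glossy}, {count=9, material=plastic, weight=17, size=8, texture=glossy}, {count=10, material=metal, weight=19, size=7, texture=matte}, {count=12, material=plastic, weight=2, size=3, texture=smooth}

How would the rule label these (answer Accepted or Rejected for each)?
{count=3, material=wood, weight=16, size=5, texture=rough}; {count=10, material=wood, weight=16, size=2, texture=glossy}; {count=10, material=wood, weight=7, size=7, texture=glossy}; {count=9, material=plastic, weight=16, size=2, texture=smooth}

The rule appears to be: count ≤ 8.
{count=3, material=wood, weight=16, size=5, texture=rough} → count = 3 → Accepted. {count=10, material=wood, weight=16, size=2, texture=glossy} → count = 10 → Rejected. {count=10, material=wood, weight=7, size=7, texture=glossy} → count = 10 → Rejected. {count=9, material=plastic, weight=16, size=2, texture=smooth} → count = 9 → Rejected.

Accepted, Rejected, Rejected, Rejected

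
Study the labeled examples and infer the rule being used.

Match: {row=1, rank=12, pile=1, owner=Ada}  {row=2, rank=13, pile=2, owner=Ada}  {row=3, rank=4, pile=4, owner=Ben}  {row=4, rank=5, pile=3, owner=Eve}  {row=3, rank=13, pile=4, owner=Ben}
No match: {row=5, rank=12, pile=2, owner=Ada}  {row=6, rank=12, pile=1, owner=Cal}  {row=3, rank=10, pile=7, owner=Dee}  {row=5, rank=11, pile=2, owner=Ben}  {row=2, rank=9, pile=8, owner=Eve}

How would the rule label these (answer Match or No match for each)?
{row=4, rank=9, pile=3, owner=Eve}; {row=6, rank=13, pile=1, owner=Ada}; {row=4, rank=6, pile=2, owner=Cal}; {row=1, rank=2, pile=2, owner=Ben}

The distinguishing property — pile ≤ 4 AND row ≤ 4 — holds for all the 'Match' cases and none of the 'No match' cases.
{row=4, rank=9, pile=3, owner=Eve} — pile = 3, row = 4, hence Match.
{row=6, rank=13, pile=1, owner=Ada} — pile = 1, row = 6, hence No match.
{row=4, rank=6, pile=2, owner=Cal} — pile = 2, row = 4, hence Match.
{row=1, rank=2, pile=2, owner=Ben} — pile = 2, row = 1, hence Match.

Match, No match, Match, Match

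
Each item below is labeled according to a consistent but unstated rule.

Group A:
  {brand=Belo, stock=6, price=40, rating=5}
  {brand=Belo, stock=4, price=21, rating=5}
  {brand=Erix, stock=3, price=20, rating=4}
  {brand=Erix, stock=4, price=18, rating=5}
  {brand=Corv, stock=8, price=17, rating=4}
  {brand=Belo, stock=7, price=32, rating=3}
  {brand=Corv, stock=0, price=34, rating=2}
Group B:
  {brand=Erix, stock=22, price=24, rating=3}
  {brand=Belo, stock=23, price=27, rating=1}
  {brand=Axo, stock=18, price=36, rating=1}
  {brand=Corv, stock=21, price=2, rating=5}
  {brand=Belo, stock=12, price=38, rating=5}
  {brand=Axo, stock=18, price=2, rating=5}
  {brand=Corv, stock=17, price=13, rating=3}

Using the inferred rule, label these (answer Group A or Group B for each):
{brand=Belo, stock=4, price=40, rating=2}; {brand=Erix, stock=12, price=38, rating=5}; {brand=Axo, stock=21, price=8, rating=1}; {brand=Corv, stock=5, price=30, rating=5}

Group A, Group B, Group B, Group A

The classifier is using: stock ≤ 8.
Group A: {brand=Belo, stock=4, price=40, rating=2}, since stock = 4.
Group B: {brand=Erix, stock=12, price=38, rating=5}, since stock = 12.
Group B: {brand=Axo, stock=21, price=8, rating=1}, since stock = 21.
Group A: {brand=Corv, stock=5, price=30, rating=5}, since stock = 5.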